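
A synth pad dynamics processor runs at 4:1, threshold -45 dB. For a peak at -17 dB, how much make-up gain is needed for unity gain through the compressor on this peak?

Without make-up, output = threshold + overshoot/4 = -45 + 7 = -38 dB.
Gap to target: 21 dB.

21 dB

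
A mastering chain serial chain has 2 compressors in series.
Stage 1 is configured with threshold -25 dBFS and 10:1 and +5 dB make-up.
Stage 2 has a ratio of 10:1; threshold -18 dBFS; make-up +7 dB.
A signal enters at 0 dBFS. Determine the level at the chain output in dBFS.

Stage 1: overshoot 25 dB → 25/10 = 2.5 dB → -22.5 dBFS; +5 dB make-up → -17.5 dBFS.
Stage 2: overshoot 0.5 dB → 0.5/10 = 0.05 dB → -17.95 dBFS; +7 dB make-up → -10.95 dBFS.

-10.95 dBFS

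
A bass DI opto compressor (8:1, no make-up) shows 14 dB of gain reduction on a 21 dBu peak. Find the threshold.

5 dBu

Gain reduction = 21 − 7 = 14 dB; output overshoot = GR / (R − 1) = 14 / 7 = 2 dB.
Threshold = output − output overshoot = 7 − 2 = 5 dBu.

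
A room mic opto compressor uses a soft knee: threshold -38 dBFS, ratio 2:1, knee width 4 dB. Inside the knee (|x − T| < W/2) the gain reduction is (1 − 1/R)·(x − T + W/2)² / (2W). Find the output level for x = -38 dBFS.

-38.25 dBFS

x − T + W/2 = -38 − (-38) + 2 = 2.
GR = (1 − 1/2) × 2² / 8 = 0.5 × 4 / 8 = 0.25 dB.
Output = -38 − 0.25 = -38.25 dBFS.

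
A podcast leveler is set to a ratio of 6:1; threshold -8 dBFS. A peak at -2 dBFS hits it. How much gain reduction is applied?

Overshoot = -2 − (-8) = 6 dB.
After 6:1 compression the overshoot becomes 6/6 = 1 dB.
So the signal is attenuated by 6 − 1 = 5 dB.

5 dB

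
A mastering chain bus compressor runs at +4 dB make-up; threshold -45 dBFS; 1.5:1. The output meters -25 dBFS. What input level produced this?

-21 dBFS

Remove make-up: -25 − 4 = -29 dBFS.
Post-compression overshoot = -29 − (-45) = 16 dB.
Before 1.5:1 compression the overshoot was 16 × 1.5 = 24 dB, so input = -45 + 24 = -21 dBFS.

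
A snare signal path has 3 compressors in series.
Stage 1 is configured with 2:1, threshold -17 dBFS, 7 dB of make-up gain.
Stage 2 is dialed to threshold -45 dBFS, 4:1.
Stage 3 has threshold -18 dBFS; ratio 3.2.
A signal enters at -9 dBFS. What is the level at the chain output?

-35.25 dBFS

Stage 1: 8 dB above -17 dBFS, reduced 2:1 to 4 dB above → -13 dBFS; +7 dB make-up → -6 dBFS.
Stage 2: overshoot 39 dB → 39/4 = 9.75 dB → -35.25 dBFS.
Stage 3: -35.25 dBFS is at or below the -18 dBFS threshold — no compression; output -35.25 dBFS.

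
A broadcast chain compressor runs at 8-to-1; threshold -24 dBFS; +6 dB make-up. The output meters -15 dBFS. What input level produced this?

0 dBFS

Stripping the +6 dB make-up gives -21 dBFS at the gain stage.
The compressed level sits -21 − (-24) = 3 dB over threshold.
Undo the ratio: input overshoot = 3 × 8 = 24 dB, giving input = 0 dBFS.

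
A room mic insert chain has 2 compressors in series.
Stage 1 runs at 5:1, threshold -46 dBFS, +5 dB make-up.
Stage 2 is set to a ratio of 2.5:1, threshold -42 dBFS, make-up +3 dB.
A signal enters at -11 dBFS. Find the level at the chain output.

-35.8 dBFS

Stage 1: 35 dB above -46 dBFS, reduced 5:1 to 7 dB above → -39 dBFS; +5 dB make-up → -34 dBFS.
Stage 2: -34 dBFS is 8 dB over -42 dBFS; at 2.5:1 that becomes 3.2 dB over, giving -38.8 dBFS; +3 dB make-up → -35.8 dBFS.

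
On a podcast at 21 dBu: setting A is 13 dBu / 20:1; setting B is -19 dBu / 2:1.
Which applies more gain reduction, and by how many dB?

A: 8 dB over, compressed to 0.4 dB over, so 7.6 dB of GR.
B: 40 dB over, compressed to 20 dB over, so 20 dB of GR.
B reduces 12.4 dB more.

B, by 12.4 dB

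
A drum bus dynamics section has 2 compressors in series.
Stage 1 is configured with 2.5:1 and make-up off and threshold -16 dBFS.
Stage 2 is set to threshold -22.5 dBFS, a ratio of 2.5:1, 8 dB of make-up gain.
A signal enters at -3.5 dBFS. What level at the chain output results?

-9.9 dBFS

Stage 1: 12.5 dB above -16 dBFS, reduced 2.5:1 to 5 dB above → -11 dBFS.
Stage 2: overshoot 11.5 dB → 11.5/2.5 = 4.6 dB → -17.9 dBFS; +8 dB make-up → -9.9 dBFS.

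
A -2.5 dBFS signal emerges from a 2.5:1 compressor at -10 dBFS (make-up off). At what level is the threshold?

Let T be the threshold. Output overshoot = (input overshoot)/R, so -10 − T = (-2.5 − T)/2.5.
2.5·(-10 − T) = -2.5 − T → 1.5·T = -25 − (-2.5) = -22.5.
T = -22.5/1.5 = -15 dBFS.

-15 dBFS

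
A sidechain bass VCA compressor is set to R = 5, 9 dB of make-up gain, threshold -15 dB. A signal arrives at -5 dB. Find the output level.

-4 dB

Overshoot: -5 − (-15) = 10 dB.
At 5:1 the overshoot is divided by 5, leaving 2 dB above threshold.
So the level is -15 + 2 = -13 dB; make-up adds 9 dB, giving -4 dB.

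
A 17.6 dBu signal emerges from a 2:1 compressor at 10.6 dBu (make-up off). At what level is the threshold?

Let T be the threshold. Output overshoot = (input overshoot)/R, so 10.6 − T = (17.6 − T)/2.
2·(10.6 − T) = 17.6 − T → 1·T = 21.2 − 17.6 = 3.6.
T = 3.6/1 = 3.6 dBu.

3.6 dBu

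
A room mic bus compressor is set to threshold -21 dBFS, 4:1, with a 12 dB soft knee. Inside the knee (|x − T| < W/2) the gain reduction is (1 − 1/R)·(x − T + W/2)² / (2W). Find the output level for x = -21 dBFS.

x − T + W/2 = -21 − (-21) + 6 = 6.
GR = (1 − 1/4) × 6² / 24 = 0.75 × 36 / 24 = 1.125 dB.
Output = -21 − 1.125 = -22.125 dBFS.

-22.125 dBFS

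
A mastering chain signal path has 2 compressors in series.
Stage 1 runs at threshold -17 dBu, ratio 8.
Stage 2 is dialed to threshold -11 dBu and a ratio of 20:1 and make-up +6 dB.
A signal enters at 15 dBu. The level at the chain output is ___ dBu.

-7 dBu

Stage 1: 15 dBu is 32 dB over -17 dBu; at 8:1 that becomes 4 dB over, giving -13 dBu.
Stage 2: -13 dBu is at or below the -11 dBu threshold — no compression; make-up brings it to -7 dBu.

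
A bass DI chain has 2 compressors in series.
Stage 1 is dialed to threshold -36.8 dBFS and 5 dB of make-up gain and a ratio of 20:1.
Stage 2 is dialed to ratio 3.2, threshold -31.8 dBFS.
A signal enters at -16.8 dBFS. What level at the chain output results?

Stage 1: 20 dB above -36.8 dBFS, reduced 20:1 to 1 dB above → -35.8 dBFS; +5 dB make-up → -30.8 dBFS.
Stage 2: 1 dB above -31.8 dBFS, reduced 3.2:1 to 0.3125 dB above → -31.4875 dBFS.

-31.4875 dBFS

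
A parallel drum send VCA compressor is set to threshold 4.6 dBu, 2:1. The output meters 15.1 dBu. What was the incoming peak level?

The compressed level sits 15.1 − 4.6 = 10.5 dB over threshold.
Before 2:1 compression the overshoot was 10.5 × 2 = 21 dB, so input = 4.6 + 21 = 25.6 dBu.

25.6 dBu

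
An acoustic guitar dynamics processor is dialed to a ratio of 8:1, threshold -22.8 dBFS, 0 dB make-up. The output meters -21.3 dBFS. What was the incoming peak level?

-10.8 dBFS

That's 1.5 dB above the -22.8 dBFS threshold.
Before 8:1 compression the overshoot was 1.5 × 8 = 12 dB, so input = -22.8 + 12 = -10.8 dBFS.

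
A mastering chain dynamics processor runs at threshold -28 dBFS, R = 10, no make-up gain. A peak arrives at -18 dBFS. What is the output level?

-27 dBFS

Overshoot: -18 − (-28) = 10 dB.
At 10:1 the overshoot is divided by 10, leaving 1 dB above threshold.
That puts the output at -27 dBFS.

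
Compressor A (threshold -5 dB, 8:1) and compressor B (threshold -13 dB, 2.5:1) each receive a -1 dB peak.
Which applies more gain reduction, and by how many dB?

A: 4 dB over, compressed to 0.5 dB over, so 3.5 dB of GR.
B: 12 dB over, compressed to 4.8 dB over, so 7.2 dB of GR.
B applies 3.7 dB more gain reduction.

B, by 3.7 dB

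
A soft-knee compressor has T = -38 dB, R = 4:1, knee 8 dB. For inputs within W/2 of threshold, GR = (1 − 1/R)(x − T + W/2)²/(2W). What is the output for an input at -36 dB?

x − T + W/2 = -36 − (-38) + 4 = 6.
GR = (1 − 1/4) × 6² / 16 = 0.75 × 36 / 16 = 1.6875 dB.
Output = -36 − 1.6875 = -37.6875 dB.

-37.6875 dB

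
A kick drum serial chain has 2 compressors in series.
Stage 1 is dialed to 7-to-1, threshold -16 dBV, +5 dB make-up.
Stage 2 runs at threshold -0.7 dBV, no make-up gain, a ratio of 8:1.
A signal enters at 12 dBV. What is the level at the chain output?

Stage 1: 28 dB above -16 dBV, reduced 7:1 to 4 dB above → -12 dBV; +5 dB make-up → -7 dBV.
Stage 2: below threshold (-7 ≤ -0.7); passes unchanged; output -7 dBV.

-7 dBV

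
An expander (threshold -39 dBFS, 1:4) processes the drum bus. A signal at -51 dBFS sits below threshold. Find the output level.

-87 dBFS

Undershoot = (-39) − (-51) = 12 dB.
At 1:4, that expands to 48 dB under threshold.
Output = -39 − 48 = -87 dBFS.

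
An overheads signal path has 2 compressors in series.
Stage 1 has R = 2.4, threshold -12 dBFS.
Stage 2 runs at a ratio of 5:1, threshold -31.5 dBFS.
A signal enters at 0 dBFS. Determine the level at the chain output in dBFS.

Stage 1: overshoot 12 dB → 12/2.4 = 5 dB → -7 dBFS.
Stage 2: 24.5 dB above -31.5 dBFS, reduced 5:1 to 4.9 dB above → -26.6 dBFS.

-26.6 dBFS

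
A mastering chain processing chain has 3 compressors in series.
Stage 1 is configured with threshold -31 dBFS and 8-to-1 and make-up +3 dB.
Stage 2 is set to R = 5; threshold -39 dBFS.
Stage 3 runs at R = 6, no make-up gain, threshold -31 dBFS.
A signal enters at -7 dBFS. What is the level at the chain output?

-36.2 dBFS

Stage 1: 24 dB above -31 dBFS, reduced 8:1 to 3 dB above → -28 dBFS; +3 dB make-up → -25 dBFS.
Stage 2: 14 dB above -39 dBFS, reduced 5:1 to 2.8 dB above → -36.2 dBFS.
Stage 3: -36.2 dBFS ≤ -31 dBFS, so stage 3 doesn't engage; output -36.2 dBFS.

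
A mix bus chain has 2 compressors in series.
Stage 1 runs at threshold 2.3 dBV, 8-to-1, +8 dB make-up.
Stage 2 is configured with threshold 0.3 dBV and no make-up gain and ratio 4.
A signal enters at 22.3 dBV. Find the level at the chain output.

3.425 dBV

Stage 1: 22.3 dBV is 20 dB over 2.3 dBV; at 8:1 that becomes 2.5 dB over, giving 4.8 dBV; +8 dB make-up → 12.8 dBV.
Stage 2: 12.8 dBV is 12.5 dB over 0.3 dBV; at 4:1 that becomes 3.125 dB over, giving 3.425 dBV.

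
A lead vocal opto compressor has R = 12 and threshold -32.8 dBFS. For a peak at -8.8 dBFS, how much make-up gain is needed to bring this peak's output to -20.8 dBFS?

10 dB

The peak compresses to -32.8 + 24/12 = -30.8 dBFS.
To reach -20.8 dBFS requires -20.8 − (-30.8) = 10 dB of make-up.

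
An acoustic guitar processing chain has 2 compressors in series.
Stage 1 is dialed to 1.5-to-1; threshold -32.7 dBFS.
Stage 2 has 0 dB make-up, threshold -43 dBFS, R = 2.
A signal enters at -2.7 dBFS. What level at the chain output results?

Stage 1: 30 dB above -32.7 dBFS, reduced 1.5:1 to 20 dB above → -12.7 dBFS.
Stage 2: -12.7 dBFS is 30.3 dB over -43 dBFS; at 2:1 that becomes 15.15 dB over, giving -27.85 dBFS.

-27.85 dBFS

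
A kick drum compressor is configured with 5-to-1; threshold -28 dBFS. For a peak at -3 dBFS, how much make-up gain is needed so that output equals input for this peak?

20 dB

Without make-up, output = threshold + overshoot/5 = -28 + 5 = -23 dBFS.
Gap to target: 20 dB.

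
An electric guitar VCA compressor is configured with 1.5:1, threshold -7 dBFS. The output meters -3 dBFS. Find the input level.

That's 4 dB above the -7 dBFS threshold.
Before 1.5:1 compression the overshoot was 4 × 1.5 = 6 dB, so input = -7 + 6 = -1 dBFS.

-1 dBFS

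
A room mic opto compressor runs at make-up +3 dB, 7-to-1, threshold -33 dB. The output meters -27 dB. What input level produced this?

-12 dB

Stripping the +3 dB make-up gives -30 dB at the gain stage.
The compressed level sits -30 − (-33) = 3 dB over threshold.
Undo the ratio: input overshoot = 3 × 7 = 21 dB, giving input = -12 dB.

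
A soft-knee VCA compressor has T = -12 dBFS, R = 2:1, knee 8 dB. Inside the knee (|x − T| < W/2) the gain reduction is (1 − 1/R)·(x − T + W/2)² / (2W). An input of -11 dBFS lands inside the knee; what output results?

-11.78125 dBFS

x − T + W/2 = -11 − (-12) + 4 = 5.
GR = (1 − 1/2) × 5² / 16 = 0.5 × 25 / 16 = 0.78125 dB.
Output = -11 − 0.78125 = -11.78125 dBFS.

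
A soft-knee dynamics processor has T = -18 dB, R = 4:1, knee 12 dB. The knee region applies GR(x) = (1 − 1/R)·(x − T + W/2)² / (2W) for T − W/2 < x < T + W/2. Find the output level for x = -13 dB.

x − T + W/2 = -13 − (-18) + 6 = 11.
GR = (1 − 1/4) × 11² / 24 = 0.75 × 121 / 24 = 3.78125 dB.
Output = -13 − 3.78125 = -16.78125 dB.

-16.78125 dB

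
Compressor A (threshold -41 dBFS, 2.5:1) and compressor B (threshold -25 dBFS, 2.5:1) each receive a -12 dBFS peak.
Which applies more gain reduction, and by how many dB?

A, by 9.6 dB

A: 29 dB over, compressed to 11.6 dB over, so 17.4 dB of GR.
B: 13 dB over, compressed to 5.2 dB over, so 7.8 dB of GR.
A reduces 9.6 dB more.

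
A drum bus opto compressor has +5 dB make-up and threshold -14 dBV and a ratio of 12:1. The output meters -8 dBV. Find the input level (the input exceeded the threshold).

Remove make-up: -8 − 5 = -13 dBV.
Post-compression overshoot = -13 − (-14) = 1 dB.
Undo the ratio: input overshoot = 1 × 12 = 12 dB, giving input = -2 dBV.

-2 dBV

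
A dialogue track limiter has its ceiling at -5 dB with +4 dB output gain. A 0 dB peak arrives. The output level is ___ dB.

-1 dB

At ∞:1, everything above -5 dB is held at the ceiling.
Output gain then adds 4 dB: -5 + 4 = -1 dB.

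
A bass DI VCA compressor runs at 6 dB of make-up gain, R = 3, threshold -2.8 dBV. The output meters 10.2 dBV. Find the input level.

18.2 dBV

Stripping the +6 dB make-up gives 4.2 dBV at the gain stage.
Post-compression overshoot = 4.2 − (-2.8) = 7 dB.
Undo the ratio: input overshoot = 7 × 3 = 21 dB, giving input = 18.2 dBV.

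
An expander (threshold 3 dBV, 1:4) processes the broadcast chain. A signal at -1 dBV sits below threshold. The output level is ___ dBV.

-13 dBV

Undershoot = 3 − (-1) = 4 dB.
At 1:4, that expands to 16 dB under threshold.
Output = 3 − 16 = -13 dBV.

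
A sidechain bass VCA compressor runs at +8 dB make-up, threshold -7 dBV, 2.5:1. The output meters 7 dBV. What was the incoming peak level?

8 dBV

Remove make-up: 7 − 8 = -1 dBV.
Post-compression overshoot = -1 − (-7) = 6 dB.
Input overshoot = R × output overshoot = 15 dB → input = -7 + 15 = 8 dBV.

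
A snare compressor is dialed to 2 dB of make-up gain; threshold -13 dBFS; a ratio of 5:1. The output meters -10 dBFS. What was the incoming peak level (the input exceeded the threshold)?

-8 dBFS

Before make-up, the level was -10 − 2 = -12 dBFS.
The compressed level sits -12 − (-13) = 1 dB over threshold.
Before 5:1 compression the overshoot was 1 × 5 = 5 dB, so input = -13 + 5 = -8 dBFS.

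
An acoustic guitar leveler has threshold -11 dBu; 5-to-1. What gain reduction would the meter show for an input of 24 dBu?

The signal is 35 dB above threshold.
At 5:1, output sits 35/5 = 7 dB above threshold.
So the signal is attenuated by 35 − 7 = 28 dB.

28 dB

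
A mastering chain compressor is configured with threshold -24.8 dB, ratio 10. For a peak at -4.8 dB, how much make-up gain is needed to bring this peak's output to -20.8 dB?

The peak compresses to -24.8 + 20/10 = -22.8 dB.
To reach -20.8 dB requires -20.8 − (-22.8) = 2 dB of make-up.

2 dB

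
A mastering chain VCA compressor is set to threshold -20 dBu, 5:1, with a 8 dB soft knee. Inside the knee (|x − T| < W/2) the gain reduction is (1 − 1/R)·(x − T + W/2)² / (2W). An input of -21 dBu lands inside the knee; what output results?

-21.45 dBu

x − T + W/2 = -21 − (-20) + 4 = 3.
GR = (1 − 1/5) × 3² / 16 = 0.8 × 9 / 16 = 0.45 dB.
Output = -21 − 0.45 = -21.45 dBu.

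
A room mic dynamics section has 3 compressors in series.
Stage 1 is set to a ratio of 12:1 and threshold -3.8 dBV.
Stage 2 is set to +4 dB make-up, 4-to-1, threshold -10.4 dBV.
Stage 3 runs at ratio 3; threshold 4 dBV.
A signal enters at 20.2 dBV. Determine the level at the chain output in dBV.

Stage 1: 20.2 dBV is 24 dB over -3.8 dBV; at 12:1 that becomes 2 dB over, giving -1.8 dBV.
Stage 2: 8.6 dB above -10.4 dBV, reduced 4:1 to 2.15 dB above → -8.25 dBV; +4 dB make-up → -4.25 dBV.
Stage 3: -4.25 dBV ≤ 4 dBV, so stage 3 doesn't engage; output -4.25 dBV.

-4.25 dBV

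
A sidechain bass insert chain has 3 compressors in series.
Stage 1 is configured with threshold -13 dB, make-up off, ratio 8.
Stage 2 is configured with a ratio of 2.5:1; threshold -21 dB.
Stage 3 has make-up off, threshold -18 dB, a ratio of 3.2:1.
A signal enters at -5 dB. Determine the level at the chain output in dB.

-17.8125 dB

Stage 1: overshoot 8 dB → 8/8 = 1 dB → -12 dB.
Stage 2: -12 dB is 9 dB over -21 dB; at 2.5:1 that becomes 3.6 dB over, giving -17.4 dB.
Stage 3: -17.4 dB is 0.6 dB over -18 dB; at 3.2:1 that becomes 0.1875 dB over, giving -17.8125 dB.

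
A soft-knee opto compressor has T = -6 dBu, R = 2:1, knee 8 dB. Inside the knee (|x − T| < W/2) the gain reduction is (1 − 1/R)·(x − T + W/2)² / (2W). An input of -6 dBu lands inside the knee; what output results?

-6.5 dBu

x − T + W/2 = -6 − (-6) + 4 = 4.
GR = (1 − 1/2) × 4² / 16 = 0.5 × 16 / 16 = 0.5 dB.
Output = -6 − 0.5 = -6.5 dBu.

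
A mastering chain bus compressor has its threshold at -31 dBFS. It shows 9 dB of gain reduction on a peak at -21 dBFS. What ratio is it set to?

10:1

Input overshoot = -21 − (-31) = 10 dB.
Output overshoot = 10 − 9 = 1 dB.
Ratio = input overshoot / output overshoot = 10 / 1 = 10.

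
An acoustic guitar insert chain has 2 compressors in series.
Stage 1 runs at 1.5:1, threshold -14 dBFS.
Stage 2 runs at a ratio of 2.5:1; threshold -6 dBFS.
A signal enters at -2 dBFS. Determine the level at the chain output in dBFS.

-6 dBFS

Stage 1: 12 dB above -14 dBFS, reduced 1.5:1 to 8 dB above → -6 dBFS.
Stage 2: below threshold (-6 ≤ -6); passes unchanged; output -6 dBFS.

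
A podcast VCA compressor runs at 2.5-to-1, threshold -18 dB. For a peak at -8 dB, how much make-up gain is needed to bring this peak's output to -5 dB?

9 dB

Without make-up, output = threshold + overshoot/2.5 = -18 + 4 = -14 dB.
Gap to target: 9 dB.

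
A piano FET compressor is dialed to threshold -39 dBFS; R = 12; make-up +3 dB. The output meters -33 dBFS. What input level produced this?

Stripping the +3 dB make-up gives -36 dBFS at the gain stage.
Post-compression overshoot = -36 − (-39) = 3 dB.
Before 12:1 compression the overshoot was 3 × 12 = 36 dB, so input = -39 + 36 = -3 dBFS.

-3 dBFS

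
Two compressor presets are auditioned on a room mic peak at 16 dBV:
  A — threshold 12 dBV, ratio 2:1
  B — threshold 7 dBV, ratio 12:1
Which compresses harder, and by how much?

B, by 6.25 dB

A: GR = 4 − 4/2 = 2 dB.
B: GR = 9 − 9/12 = 8.25 dB.
B reduces 6.25 dB more.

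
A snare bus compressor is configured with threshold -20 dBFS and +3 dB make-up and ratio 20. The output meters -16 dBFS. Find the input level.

Stripping the +3 dB make-up gives -19 dBFS at the gain stage.
That's 1 dB above the -20 dBFS threshold.
Input overshoot = R × output overshoot = 20 dB → input = -20 + 20 = 0 dBFS.

0 dBFS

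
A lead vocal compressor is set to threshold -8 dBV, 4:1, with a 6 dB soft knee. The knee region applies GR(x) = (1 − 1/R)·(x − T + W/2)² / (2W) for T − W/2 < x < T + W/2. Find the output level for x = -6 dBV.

x − T + W/2 = -6 − (-8) + 3 = 5.
GR = (1 − 1/4) × 5² / 12 = 0.75 × 25 / 12 = 1.5625 dB.
Output = -6 − 1.5625 = -7.5625 dBV.

-7.5625 dBV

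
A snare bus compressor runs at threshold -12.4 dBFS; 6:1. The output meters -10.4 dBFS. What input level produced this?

The compressed level sits -10.4 − (-12.4) = 2 dB over threshold.
Input overshoot = R × output overshoot = 12 dB → input = -12.4 + 12 = -0.4 dBFS.

-0.4 dBFS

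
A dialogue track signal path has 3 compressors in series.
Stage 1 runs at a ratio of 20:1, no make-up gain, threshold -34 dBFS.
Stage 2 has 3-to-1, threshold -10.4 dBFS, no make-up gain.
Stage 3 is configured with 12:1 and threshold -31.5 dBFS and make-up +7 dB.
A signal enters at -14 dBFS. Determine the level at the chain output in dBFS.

-26 dBFS

Stage 1: overshoot 20 dB → 20/20 = 1 dB → -33 dBFS.
Stage 2: -33 dBFS ≤ -10.4 dBFS, so stage 2 doesn't engage; output -33 dBFS.
Stage 3: below threshold (-33 ≤ -31.5); passes unchanged; make-up brings it to -26 dBFS.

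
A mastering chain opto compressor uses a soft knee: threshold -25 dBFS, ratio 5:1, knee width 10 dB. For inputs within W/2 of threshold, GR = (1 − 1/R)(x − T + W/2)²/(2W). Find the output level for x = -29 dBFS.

x − T + W/2 = -29 − (-25) + 5 = 1.
GR = (1 − 1/5) × 1² / 20 = 0.8 × 1 / 20 = 0.04 dB.
Output = -29 − 0.04 = -29.04 dBFS.

-29.04 dBFS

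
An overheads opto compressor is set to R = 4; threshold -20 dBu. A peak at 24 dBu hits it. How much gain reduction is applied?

33 dB

The signal is 44 dB above threshold.
After 4:1 compression the overshoot becomes 44/4 = 11 dB.
GR = overshoot in − overshoot out = 44 − 11 = 33 dB.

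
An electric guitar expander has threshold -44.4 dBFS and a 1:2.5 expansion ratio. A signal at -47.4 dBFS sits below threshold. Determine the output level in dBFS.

The input is 3 dB below the -44.4 dBFS threshold.
A 1:2.5 expander multiplies undershoot by 2.5: 3 × 2.5 = 7.5 dB below threshold.
Output = -44.4 − 7.5 = -51.9 dBFS.

-51.9 dBFS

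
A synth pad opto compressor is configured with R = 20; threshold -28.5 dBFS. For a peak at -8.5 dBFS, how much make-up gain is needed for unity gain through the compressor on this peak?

Without make-up, output = threshold + overshoot/20 = -28.5 + 1 = -27.5 dBFS.
Gap to target: 19 dB.

19 dB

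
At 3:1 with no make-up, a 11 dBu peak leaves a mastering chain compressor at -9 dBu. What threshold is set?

-19 dBu

Input is 30 dB above T (since output overshoot × R = input overshoot: (-9 − T)·3 = 11 − T gives T = -19 dBu).
Check: -19 + (11 − (-19))/3 = -19 + 10 = -9 dBu. ✓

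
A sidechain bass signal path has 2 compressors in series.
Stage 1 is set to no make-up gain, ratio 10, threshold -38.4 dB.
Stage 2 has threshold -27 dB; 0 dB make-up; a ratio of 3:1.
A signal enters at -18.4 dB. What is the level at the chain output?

Stage 1: overshoot 20 dB → 20/10 = 2 dB → -36.4 dB.
Stage 2: -36.4 dB ≤ -27 dB, so stage 2 doesn't engage; output -36.4 dB.

-36.4 dB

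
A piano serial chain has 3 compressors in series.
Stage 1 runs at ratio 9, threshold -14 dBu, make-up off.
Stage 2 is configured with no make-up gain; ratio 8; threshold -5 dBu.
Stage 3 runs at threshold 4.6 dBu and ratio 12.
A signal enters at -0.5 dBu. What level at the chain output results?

Stage 1: -0.5 dBu is 13.5 dB over -14 dBu; at 9:1 that becomes 1.5 dB over, giving -12.5 dBu.
Stage 2: -12.5 dBu is at or below the -5 dBu threshold — no compression; output -12.5 dBu.
Stage 3: -12.5 dBu is at or below the 4.6 dBu threshold — no compression; output -12.5 dBu.

-12.5 dBu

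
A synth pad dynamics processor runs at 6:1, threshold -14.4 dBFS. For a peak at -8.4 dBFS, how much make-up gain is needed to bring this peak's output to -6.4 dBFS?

7 dB

The peak compresses to -14.4 + 6/6 = -13.4 dBFS.
To reach -6.4 dBFS requires -6.4 − (-13.4) = 7 dB of make-up.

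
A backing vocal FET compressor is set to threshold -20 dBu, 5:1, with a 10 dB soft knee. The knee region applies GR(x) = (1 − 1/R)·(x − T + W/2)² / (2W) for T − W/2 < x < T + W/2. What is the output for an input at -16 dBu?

x − T + W/2 = -16 − (-20) + 5 = 9.
GR = (1 − 1/5) × 9² / 20 = 0.8 × 81 / 20 = 3.24 dB.
Output = -16 − 3.24 = -19.24 dBu.

-19.24 dBu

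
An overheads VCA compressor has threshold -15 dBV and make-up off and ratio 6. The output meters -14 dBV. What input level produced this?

-9 dBV

Post-compression overshoot = -14 − (-15) = 1 dB.
Undo the ratio: input overshoot = 1 × 6 = 6 dB, giving input = -9 dBV.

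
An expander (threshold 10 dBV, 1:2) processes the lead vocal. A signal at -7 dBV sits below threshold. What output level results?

-24 dBV

Below threshold, a 1:2 expander applies gain = (2−1)×(T − x) of attenuation.
(2−1) × 17 = 17 dB, so output = -7 − 17 = -24 dBV.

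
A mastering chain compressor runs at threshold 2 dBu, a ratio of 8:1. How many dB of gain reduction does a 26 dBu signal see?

21 dB

26 dBu exceeds the threshold by 24 dB.
At 8:1, output sits 24/8 = 3 dB above threshold.
Gain reduction = 24 − 3 = 21 dB.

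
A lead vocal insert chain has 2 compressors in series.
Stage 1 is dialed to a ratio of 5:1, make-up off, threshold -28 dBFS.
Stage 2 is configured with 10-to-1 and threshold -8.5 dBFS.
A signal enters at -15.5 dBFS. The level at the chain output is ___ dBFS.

Stage 1: overshoot 12.5 dB → 12.5/5 = 2.5 dB → -25.5 dBFS.
Stage 2: -25.5 dBFS ≤ -8.5 dBFS, so stage 2 doesn't engage; output -25.5 dBFS.

-25.5 dBFS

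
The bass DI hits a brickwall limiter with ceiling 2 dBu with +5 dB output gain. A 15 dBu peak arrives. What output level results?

7 dBu

At ∞:1, everything above 2 dBu is held at the ceiling.
Output gain then adds 5 dB: 2 + 5 = 7 dBu.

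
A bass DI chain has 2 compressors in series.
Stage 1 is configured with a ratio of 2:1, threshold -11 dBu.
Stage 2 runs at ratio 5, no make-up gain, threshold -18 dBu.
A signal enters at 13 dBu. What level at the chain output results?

-14.2 dBu

Stage 1: 13 dBu is 24 dB over -11 dBu; at 2:1 that becomes 12 dB over, giving 1 dBu.
Stage 2: overshoot 19 dB → 19/5 = 3.8 dB → -14.2 dBu.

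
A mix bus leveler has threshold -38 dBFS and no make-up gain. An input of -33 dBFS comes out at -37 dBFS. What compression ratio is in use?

Input overshoot = -33 − (-38) = 5 dB; output overshoot = -37 − (-38) = 1 dB.
Ratio = 5 / 1 = 5.

5:1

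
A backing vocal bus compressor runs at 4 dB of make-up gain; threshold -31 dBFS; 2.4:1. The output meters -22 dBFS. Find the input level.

Remove make-up: -22 − 4 = -26 dBFS.
Post-compression overshoot = -26 − (-31) = 5 dB.
Undo the ratio: input overshoot = 5 × 2.4 = 12 dB, giving input = -19 dBFS.

-19 dBFS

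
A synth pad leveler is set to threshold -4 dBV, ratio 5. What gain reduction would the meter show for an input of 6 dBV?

8 dB

Overshoot = 6 − (-4) = 10 dB.
At 5:1, output sits 10/5 = 2 dB above threshold.
GR = overshoot in − overshoot out = 10 − 2 = 8 dB.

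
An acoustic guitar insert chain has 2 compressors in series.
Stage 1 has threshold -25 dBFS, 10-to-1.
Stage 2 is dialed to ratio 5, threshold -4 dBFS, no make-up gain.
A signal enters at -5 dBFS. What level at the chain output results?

Stage 1: overshoot 20 dB → 20/10 = 2 dB → -23 dBFS.
Stage 2: -23 dBFS is at or below the -4 dBFS threshold — no compression; output -23 dBFS.

-23 dBFS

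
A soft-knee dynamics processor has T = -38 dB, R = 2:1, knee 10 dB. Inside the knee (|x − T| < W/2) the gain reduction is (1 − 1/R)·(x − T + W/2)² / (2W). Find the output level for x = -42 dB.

x − T + W/2 = -42 − (-38) + 5 = 1.
GR = (1 − 1/2) × 1² / 20 = 0.5 × 1 / 20 = 0.025 dB.
Output = -42 − 0.025 = -42.025 dB.

-42.025 dB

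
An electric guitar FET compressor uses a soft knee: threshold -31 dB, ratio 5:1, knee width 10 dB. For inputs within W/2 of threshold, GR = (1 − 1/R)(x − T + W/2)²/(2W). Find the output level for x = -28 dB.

x − T + W/2 = -28 − (-31) + 5 = 8.
GR = (1 − 1/5) × 8² / 20 = 0.8 × 64 / 20 = 2.56 dB.
Output = -28 − 2.56 = -30.56 dB.

-30.56 dB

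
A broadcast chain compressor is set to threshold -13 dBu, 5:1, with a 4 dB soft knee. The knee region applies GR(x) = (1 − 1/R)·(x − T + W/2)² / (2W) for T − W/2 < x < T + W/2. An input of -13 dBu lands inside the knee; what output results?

x − T + W/2 = -13 − (-13) + 2 = 2.
GR = (1 − 1/5) × 2² / 8 = 0.8 × 4 / 8 = 0.4 dB.
Output = -13 − 0.4 = -13.4 dBu.

-13.4 dBu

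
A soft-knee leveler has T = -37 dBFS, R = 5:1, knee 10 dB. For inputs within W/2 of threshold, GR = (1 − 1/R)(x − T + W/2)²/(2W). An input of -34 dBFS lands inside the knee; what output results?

-36.56 dBFS

x − T + W/2 = -34 − (-37) + 5 = 8.
GR = (1 − 1/5) × 8² / 20 = 0.8 × 64 / 20 = 2.56 dB.
Output = -34 − 2.56 = -36.56 dBFS.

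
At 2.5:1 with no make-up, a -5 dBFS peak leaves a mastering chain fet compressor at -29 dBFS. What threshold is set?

-45 dBFS

Input is 40 dB above T (since output overshoot × R = input overshoot: (-29 − T)·2.5 = -5 − T gives T = -45 dBFS).
Check: -45 + (-5 − (-45))/2.5 = -45 + 16 = -29 dBFS. ✓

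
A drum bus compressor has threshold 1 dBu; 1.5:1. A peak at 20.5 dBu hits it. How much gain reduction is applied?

6.5 dB

Overshoot = 20.5 − 1 = 19.5 dB.
A 1.5:1 ratio leaves 13 dB of that excess.
Gain reduction = 19.5 − 13 = 6.5 dB.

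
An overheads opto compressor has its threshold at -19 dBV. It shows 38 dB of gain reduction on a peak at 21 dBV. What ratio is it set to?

Input overshoot = 21 − (-19) = 40 dB.
Output overshoot = 40 − 38 = 2 dB.
Ratio = input overshoot / output overshoot = 40 / 2 = 20.

20:1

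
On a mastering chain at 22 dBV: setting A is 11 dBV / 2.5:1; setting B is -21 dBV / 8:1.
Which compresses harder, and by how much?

B, by 31.025 dB

A: GR = 11 − 11/2.5 = 6.6 dB.
B: GR = 43 − 43/8 = 37.625 dB.
Difference: 31.025 dB in favour of B.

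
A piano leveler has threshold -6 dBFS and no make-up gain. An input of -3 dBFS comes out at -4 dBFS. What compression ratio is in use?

1.5:1

Input overshoot = -3 − (-6) = 3 dB; output overshoot = -4 − (-6) = 2 dB.
Ratio = 3 / 2 = 1.5.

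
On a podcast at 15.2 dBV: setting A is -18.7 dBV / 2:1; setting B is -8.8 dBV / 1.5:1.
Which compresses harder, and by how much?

A: 33.9 dB over, compressed to 16.95 dB over, so 16.95 dB of GR.
B: 24 dB over, compressed to 16 dB over, so 8 dB of GR.
A reduces 8.95 dB more.

A, by 8.95 dB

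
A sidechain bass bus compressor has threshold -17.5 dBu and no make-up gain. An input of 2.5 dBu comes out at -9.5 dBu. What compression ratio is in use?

2.5:1

Input overshoot = 2.5 − (-17.5) = 20 dB; output overshoot = -9.5 − (-17.5) = 8 dB.
Ratio = 20 / 8 = 2.5.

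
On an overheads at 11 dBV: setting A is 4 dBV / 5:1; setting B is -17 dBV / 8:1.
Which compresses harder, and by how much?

B, by 18.9 dB

A: 7 dB over, compressed to 1.4 dB over, so 5.6 dB of GR.
B: 28 dB over, compressed to 3.5 dB over, so 24.5 dB of GR.
B applies 18.9 dB more gain reduction.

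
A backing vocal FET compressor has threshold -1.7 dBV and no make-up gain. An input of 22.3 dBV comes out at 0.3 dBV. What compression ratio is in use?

Input overshoot = 22.3 − (-1.7) = 24 dB; output overshoot = 0.3 − (-1.7) = 2 dB.
Ratio = 24 / 2 = 12.

12:1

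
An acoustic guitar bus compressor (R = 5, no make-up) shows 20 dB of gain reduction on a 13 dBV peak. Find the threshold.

-12 dBV

Let T be the threshold. Output overshoot = (input overshoot)/R, so -7 − T = (13 − T)/5.
5·(-7 − T) = 13 − T → 4·T = -35 − 13 = -48.
T = -48/4 = -12 dBV.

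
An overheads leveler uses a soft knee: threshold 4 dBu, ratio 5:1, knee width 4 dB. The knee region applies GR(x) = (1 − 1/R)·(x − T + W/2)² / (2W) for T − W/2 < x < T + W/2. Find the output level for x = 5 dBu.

x − T + W/2 = 5 − 4 + 2 = 3.
GR = (1 − 1/5) × 3² / 8 = 0.8 × 9 / 8 = 0.9 dB.
Output = 5 − 0.9 = 4.1 dBu.

4.1 dBu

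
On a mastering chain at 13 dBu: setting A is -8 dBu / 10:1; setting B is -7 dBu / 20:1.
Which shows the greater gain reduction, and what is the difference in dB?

B, by 0.1 dB

A: overshoot 21 dB → output overshoot 2.1 dB → GR 18.9 dB.
B: overshoot 20 dB → output overshoot 1 dB → GR 19 dB.
B reduces 0.1 dB more.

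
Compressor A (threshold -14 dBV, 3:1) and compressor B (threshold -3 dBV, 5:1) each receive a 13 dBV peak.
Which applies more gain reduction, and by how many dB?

A: 27 dB over, compressed to 9 dB over, so 18 dB of GR.
B: 16 dB over, compressed to 3.2 dB over, so 12.8 dB of GR.
A applies 5.2 dB more gain reduction.

A, by 5.2 dB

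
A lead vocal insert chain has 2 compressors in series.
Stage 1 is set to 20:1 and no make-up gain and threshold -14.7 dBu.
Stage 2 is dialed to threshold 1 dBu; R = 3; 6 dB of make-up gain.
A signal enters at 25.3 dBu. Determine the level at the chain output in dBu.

-6.7 dBu

Stage 1: overshoot 40 dB → 40/20 = 2 dB → -12.7 dBu.
Stage 2: -12.7 dBu ≤ 1 dBu, so stage 2 doesn't engage; make-up brings it to -6.7 dBu.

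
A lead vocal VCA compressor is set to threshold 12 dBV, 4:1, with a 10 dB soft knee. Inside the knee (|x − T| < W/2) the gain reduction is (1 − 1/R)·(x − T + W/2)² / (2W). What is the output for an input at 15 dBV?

12.6 dBV

x − T + W/2 = 15 − 12 + 5 = 8.
GR = (1 − 1/4) × 8² / 20 = 0.75 × 64 / 20 = 2.4 dB.
Output = 15 − 2.4 = 12.6 dBV.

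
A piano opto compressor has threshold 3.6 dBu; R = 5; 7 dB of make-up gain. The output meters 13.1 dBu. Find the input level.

16.1 dBu

Before make-up, the level was 13.1 − 7 = 6.1 dBu.
The compressed level sits 6.1 − 3.6 = 2.5 dB over threshold.
Undo the ratio: input overshoot = 2.5 × 5 = 12.5 dB, giving input = 16.1 dBu.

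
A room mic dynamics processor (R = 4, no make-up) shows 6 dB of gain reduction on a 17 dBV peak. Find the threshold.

9 dBV

Gain reduction = 17 − 11 = 6 dB; output overshoot = GR / (R − 1) = 6 / 3 = 2 dB.
Threshold = output − output overshoot = 11 − 2 = 9 dBV.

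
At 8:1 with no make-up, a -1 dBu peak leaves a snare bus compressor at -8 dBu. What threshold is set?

-9 dBu

Gain reduction = -1 − (-8) = 7 dB; output overshoot = GR / (R − 1) = 7 / 7 = 1 dB.
Threshold = output − output overshoot = -8 − 1 = -9 dBu.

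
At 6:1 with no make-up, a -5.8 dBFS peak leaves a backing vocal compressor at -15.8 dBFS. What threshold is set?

Let T be the threshold. Output overshoot = (input overshoot)/R, so -15.8 − T = (-5.8 − T)/6.
6·(-15.8 − T) = -5.8 − T → 5·T = -94.8 − (-5.8) = -89.
T = -89/5 = -17.8 dBFS.

-17.8 dBFS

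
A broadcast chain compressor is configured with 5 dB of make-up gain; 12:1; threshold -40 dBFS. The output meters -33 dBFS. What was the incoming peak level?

-16 dBFS

Before make-up, the level was -33 − 5 = -38 dBFS.
Post-compression overshoot = -38 − (-40) = 2 dB.
Undo the ratio: input overshoot = 2 × 12 = 24 dB, giving input = -16 dBFS.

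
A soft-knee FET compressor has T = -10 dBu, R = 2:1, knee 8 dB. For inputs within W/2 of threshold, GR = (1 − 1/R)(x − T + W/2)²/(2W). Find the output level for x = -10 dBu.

-10.5 dBu

x − T + W/2 = -10 − (-10) + 4 = 4.
GR = (1 − 1/2) × 4² / 16 = 0.5 × 16 / 16 = 0.5 dB.
Output = -10 − 0.5 = -10.5 dBu.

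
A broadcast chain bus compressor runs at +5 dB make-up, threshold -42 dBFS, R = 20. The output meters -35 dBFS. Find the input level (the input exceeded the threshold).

-2 dBFS

Before make-up, the level was -35 − 5 = -40 dBFS.
That's 2 dB above the -42 dBFS threshold.
Input overshoot = R × output overshoot = 40 dB → input = -42 + 40 = -2 dBFS.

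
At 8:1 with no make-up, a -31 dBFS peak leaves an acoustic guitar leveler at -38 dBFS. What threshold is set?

-39 dBFS

Input is 8 dB above T (since output overshoot × R = input overshoot: (-38 − T)·8 = -31 − T gives T = -39 dBFS).
Check: -39 + (-31 − (-39))/8 = -39 + 1 = -38 dBFS. ✓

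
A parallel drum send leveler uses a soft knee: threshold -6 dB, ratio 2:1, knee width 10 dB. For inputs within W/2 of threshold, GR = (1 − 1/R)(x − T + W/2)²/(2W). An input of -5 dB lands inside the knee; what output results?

x − T + W/2 = -5 − (-6) + 5 = 6.
GR = (1 − 1/2) × 6² / 20 = 0.5 × 36 / 20 = 0.9 dB.
Output = -5 − 0.9 = -5.9 dB.

-5.9 dB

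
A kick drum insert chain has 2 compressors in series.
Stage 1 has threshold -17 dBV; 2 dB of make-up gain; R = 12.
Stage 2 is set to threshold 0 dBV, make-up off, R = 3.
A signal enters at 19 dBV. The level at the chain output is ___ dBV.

-12 dBV

Stage 1: 36 dB above -17 dBV, reduced 12:1 to 3 dB above → -14 dBV; +2 dB make-up → -12 dBV.
Stage 2: -12 dBV ≤ 0 dBV, so stage 2 doesn't engage; output -12 dBV.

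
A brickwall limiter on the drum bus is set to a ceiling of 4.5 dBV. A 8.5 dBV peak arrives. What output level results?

The limiter clamps the peak to its 4.5 dBV ceiling.

4.5 dBV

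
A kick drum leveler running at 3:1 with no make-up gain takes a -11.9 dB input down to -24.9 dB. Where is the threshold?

-31.4 dB

Let T be the threshold. Output overshoot = (input overshoot)/R, so -24.9 − T = (-11.9 − T)/3.
3·(-24.9 − T) = -11.9 − T → 2·T = -74.7 − (-11.9) = -62.8.
T = -62.8/2 = -31.4 dB.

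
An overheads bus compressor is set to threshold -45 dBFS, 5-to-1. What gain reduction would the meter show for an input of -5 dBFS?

32 dB

The signal is 40 dB above threshold.
At 5:1, output sits 40/5 = 8 dB above threshold.
Gain reduction = 40 − 8 = 32 dB.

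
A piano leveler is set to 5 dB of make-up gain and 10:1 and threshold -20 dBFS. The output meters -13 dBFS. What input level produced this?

0 dBFS

Remove make-up: -13 − 5 = -18 dBFS.
Post-compression overshoot = -18 − (-20) = 2 dB.
Undo the ratio: input overshoot = 2 × 10 = 20 dB, giving input = 0 dBFS.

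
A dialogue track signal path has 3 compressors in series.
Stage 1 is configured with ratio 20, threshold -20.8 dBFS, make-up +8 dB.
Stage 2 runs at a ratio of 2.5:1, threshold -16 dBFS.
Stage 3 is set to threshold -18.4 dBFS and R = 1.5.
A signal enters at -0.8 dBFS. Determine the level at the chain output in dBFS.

Stage 1: 20 dB above -20.8 dBFS, reduced 20:1 to 1 dB above → -19.8 dBFS; +8 dB make-up → -11.8 dBFS.
Stage 2: -11.8 dBFS is 4.2 dB over -16 dBFS; at 2.5:1 that becomes 1.68 dB over, giving -14.32 dBFS.
Stage 3: -14.32 dBFS is 4.08 dB over -18.4 dBFS; at 1.5:1 that becomes 2.72 dB over, giving -15.68 dBFS.

-15.68 dBFS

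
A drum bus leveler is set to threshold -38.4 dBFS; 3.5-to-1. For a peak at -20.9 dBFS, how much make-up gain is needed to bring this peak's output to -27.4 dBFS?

6 dB

Without make-up, output = threshold + overshoot/3.5 = -38.4 + 5 = -33.4 dBFS.
Gap to target: 6 dB.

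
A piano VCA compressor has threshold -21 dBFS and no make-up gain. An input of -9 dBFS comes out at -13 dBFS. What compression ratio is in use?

1.5:1

Input overshoot = -9 − (-21) = 12 dB; output overshoot = -13 − (-21) = 8 dB.
Ratio = 12 / 8 = 1.5.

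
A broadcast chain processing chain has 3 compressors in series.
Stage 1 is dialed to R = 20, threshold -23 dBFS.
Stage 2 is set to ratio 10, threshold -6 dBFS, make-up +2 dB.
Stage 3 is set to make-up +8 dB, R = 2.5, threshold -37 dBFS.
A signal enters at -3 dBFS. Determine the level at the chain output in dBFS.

Stage 1: overshoot 20 dB → 20/20 = 1 dB → -22 dBFS.
Stage 2: -22 dBFS is at or below the -6 dBFS threshold — no compression; make-up brings it to -20 dBFS.
Stage 3: overshoot 17 dB → 17/2.5 = 6.8 dB → -30.2 dBFS; +8 dB make-up → -22.2 dBFS.

-22.2 dBFS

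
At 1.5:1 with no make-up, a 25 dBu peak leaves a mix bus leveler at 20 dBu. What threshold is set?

10 dBu

Gain reduction = 25 − 20 = 5 dB; output overshoot = GR / (R − 1) = 5 / 0.5 = 10 dB.
Threshold = output − output overshoot = 20 − 10 = 10 dBu.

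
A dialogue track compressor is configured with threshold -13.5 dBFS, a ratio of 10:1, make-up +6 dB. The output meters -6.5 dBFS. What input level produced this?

-3.5 dBFS

Remove make-up: -6.5 − 6 = -12.5 dBFS.
That's 1 dB above the -13.5 dBFS threshold.
Undo the ratio: input overshoot = 1 × 10 = 10 dB, giving input = -3.5 dBFS.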